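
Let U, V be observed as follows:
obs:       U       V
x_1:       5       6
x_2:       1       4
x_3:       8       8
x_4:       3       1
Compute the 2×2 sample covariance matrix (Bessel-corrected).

Step 1 — column means:
  mean(U) = (5 + 1 + 8 + 3) / 4 = 17/4 = 4.25
  mean(V) = (6 + 4 + 8 + 1) / 4 = 19/4 = 4.75

Step 2 — sample covariance S[i,j] = (1/(n-1)) · Σ_k (x_{k,i} - mean_i) · (x_{k,j} - mean_j), with n-1 = 3.
  S[U,U] = ((0.75)·(0.75) + (-3.25)·(-3.25) + (3.75)·(3.75) + (-1.25)·(-1.25)) / 3 = 26.75/3 = 8.9167
  S[U,V] = ((0.75)·(1.25) + (-3.25)·(-0.75) + (3.75)·(3.25) + (-1.25)·(-3.75)) / 3 = 20.25/3 = 6.75
  S[V,V] = ((1.25)·(1.25) + (-0.75)·(-0.75) + (3.25)·(3.25) + (-3.75)·(-3.75)) / 3 = 26.75/3 = 8.9167

S is symmetric (S[j,i] = S[i,j]). Assembling:

S = [[8.9167, 6.75],
 [6.75, 8.9167]]


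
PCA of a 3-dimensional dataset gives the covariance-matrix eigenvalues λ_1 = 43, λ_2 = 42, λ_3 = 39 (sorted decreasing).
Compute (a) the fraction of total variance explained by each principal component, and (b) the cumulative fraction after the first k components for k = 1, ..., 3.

Step 1 — total variance = trace(Sigma) = Σ λ_i = 43 + 42 + 39 = 124.

Step 2 — fraction explained by component i = λ_i / Σ λ:
  PC1: 43/124 = 0.3468
  PC2: 42/124 = 0.3387
  PC3: 39/124 = 0.3145

Step 3 — cumulative fraction after k components = (λ_1 + ... + λ_k) / Σ λ:
  k = 1: 43/124 = 0.3468
  k = 2: (43 + 42)/124 = 85/124 = 0.6855
  k = 3: (43 + 42 + 39)/124 = 124/124 = 1

Summary (fraction, with percent):

explained: PC1 0.3468 (34.68%), PC2 0.3387 (33.87%), PC3 0.3145 (31.45%);  cumulative: 0.3468, 0.6855, 1


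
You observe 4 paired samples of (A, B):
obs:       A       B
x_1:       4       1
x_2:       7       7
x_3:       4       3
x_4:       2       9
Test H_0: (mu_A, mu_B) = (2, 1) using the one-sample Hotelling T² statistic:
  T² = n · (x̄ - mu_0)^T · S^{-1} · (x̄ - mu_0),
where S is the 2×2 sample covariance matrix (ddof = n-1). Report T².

Step 1 — sample mean vector:
  mean(A) = (4 + 7 + 4 + 2) / 4 = 17/4 = 4.25
  mean(B) = (1 + 7 + 3 + 9) / 4 = 20/4 = 5
  x̄ = (4.25, 5),  deviation x̄ - mu_0 = (4.25, 5) - (2, 1) = (2.25, 4).

Step 2 — sample covariance matrix, S[i,j] = (1/(n-1)) · Σ_k (x_{k,i} - mean_i) · (x_{k,j} - mean_j), divisor n-1 = 3:
  S[A,A] = ((-0.25)·(-0.25) + (2.75)·(2.75) + (-0.25)·(-0.25) + (-2.25)·(-2.25)) / 3 = 12.75/3 = 4.25
  S[A,B] = ((-0.25)·(-4) + (2.75)·(2) + (-0.25)·(-2) + (-2.25)·(4)) / 3 = -2/3 = -0.6667
  S[B,B] = ((-4)·(-4) + (2)·(2) + (-2)·(-2) + (4)·(4)) / 3 = 40/3 = 13.3333
  S = [[4.25, -0.6667],
 [-0.6667, 13.3333]].

Step 3 — invert S. det(S) = 4.25·13.3333 - (-0.6667)² = 56.2222.
  S^{-1} = (1/det) · [[d, -b], [-b, a]] = [[0.2372, 0.0119],
 [0.0119, 0.0756]].

Step 4 — quadratic form (x̄ - mu_0)^T · S^{-1} · (x̄ - mu_0):
  S^{-1} · (x̄ - mu_0) = (0.581, 0.3291),
  (x̄ - mu_0)^T · [...] = (2.25)·(0.581) + (4)·(0.3291) = 2.6235.

Step 5 — scale by n: T² = 4 · 2.6235 = 10.4941.

T² ≈ 10.4941


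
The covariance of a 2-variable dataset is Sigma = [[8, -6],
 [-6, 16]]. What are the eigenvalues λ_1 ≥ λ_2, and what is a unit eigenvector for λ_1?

Step 1 — characteristic polynomial of 2×2 Sigma:
  det(Sigma - λI) = λ² - trace · λ + det = 0.
  trace = 8 + 16 = 24, det = 8·16 - (-6)² = 92.
Step 2 — discriminant:
  Δ = trace² - 4·det = 576 - 368 = 208.
Step 3 — eigenvalues:
  λ = (trace ± √Δ)/2 = (24 ± 14.4222)/2,
  λ_1 = 19.2111,  λ_2 = 4.7889.

Step 4 — unit eigenvector for λ_1: solve (Sigma - λ_1 I)v = 0. First row:
  (8 - 19.2111)·v_x + (-6)·v_y = 0, i.e. (-11.2111)·v_x + (-6)·v_y = 0,
  so v ∝ (b, λ_1 - a) = (-6, 11.2111); multiply by -1 so the first entry is positive: u = (6, -11.2111).
  ||u|| = √((6)² + (-11.2111)²) = √(161.6888) ≈ 12.7157,
  v_1 = u/||u|| ≈ (0.4719, -0.8817) (||v_1|| = 1).

λ_1 = 19.2111,  λ_2 = 4.7889;  v_1 ≈ (0.4719, -0.8817)


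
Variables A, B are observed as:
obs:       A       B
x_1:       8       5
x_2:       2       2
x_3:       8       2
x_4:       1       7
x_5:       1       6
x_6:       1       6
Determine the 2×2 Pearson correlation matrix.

Step 1 — column means:
  mean(A) = (8 + 2 + 8 + 1 + 1 + 1) / 6 = 21/6 = 3.5
  mean(B) = (5 + 2 + 2 + 7 + 6 + 6) / 6 = 28/6 = 4.6667

Step 2 — sample variances and covariances s[i,j] = (1/(n-1)) · Σ_k (x_{k,i} - mean_i) · (x_{k,j} - mean_j), with n-1 = 5:
  s[A,A] = ((4.5)·(4.5) + (-1.5)·(-1.5) + (4.5)·(4.5) + (-2.5)·(-2.5) + (-2.5)·(-2.5) + (-2.5)·(-2.5)) / 5 = 61.5/5 = 12.3
  s[A,B] = ((4.5)·(0.3333) + (-1.5)·(-2.6667) + (4.5)·(-2.6667) + (-2.5)·(2.3333) + (-2.5)·(1.3333) + (-2.5)·(1.3333)) / 5 = -19/5 = -3.8
  s[B,B] = ((0.3333)·(0.3333) + (-2.6667)·(-2.6667) + (-2.6667)·(-2.6667) + (2.3333)·(2.3333) + (1.3333)·(1.3333) + (1.3333)·(1.3333)) / 5 = 23.3333/5 = 4.6667
  Sample standard deviations s_i = √(s[i,i]):
  s(A) = √(12.3) = 3.5071
  s(B) = √(4.6667) = 2.1602

Step 3 — r_{ij} = s_{ij} / (s_i · s_j):
  r[A,A] = 1 (diagonal).
  r[A,B] = -3.8 / (3.5071 · 2.1602) = -3.8 / 7.5763 = -0.5016
  r[B,B] = 1 (diagonal).

R is symmetric with unit diagonal. Assembling:

R = [[1, -0.5016],
 [-0.5016, 1]]


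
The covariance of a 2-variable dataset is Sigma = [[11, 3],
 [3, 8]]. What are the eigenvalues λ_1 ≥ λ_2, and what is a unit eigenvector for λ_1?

Step 1 — characteristic polynomial of 2×2 Sigma:
  det(Sigma - λI) = λ² - trace · λ + det = 0.
  trace = 11 + 8 = 19, det = 11·8 - (3)² = 79.
Step 2 — discriminant:
  Δ = trace² - 4·det = 361 - 316 = 45.
Step 3 — eigenvalues:
  λ = (trace ± √Δ)/2 = (19 ± 6.7082)/2,
  λ_1 = 12.8541,  λ_2 = 6.1459.

Step 4 — unit eigenvector for λ_1: solve (Sigma - λ_1 I)v = 0. First row:
  (11 - 12.8541)·v_x + (3)·v_y = 0, i.e. (-1.8541)·v_x + (3)·v_y = 0,
  so v ∝ (b, λ_1 - a) = (3, 1.8541) = u.
  ||u|| = √((3)² + (1.8541)²) = √(12.4377) ≈ 3.5267,
  v_1 = u/||u|| ≈ (0.8507, 0.5257) (||v_1|| = 1).

λ_1 = 12.8541,  λ_2 = 6.1459;  v_1 ≈ (0.8507, 0.5257)


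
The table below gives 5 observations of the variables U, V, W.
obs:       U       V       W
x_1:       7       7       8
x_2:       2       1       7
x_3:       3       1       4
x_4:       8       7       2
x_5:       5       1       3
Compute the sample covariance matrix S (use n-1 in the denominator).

Step 1 — column means:
  mean(U) = (7 + 2 + 3 + 8 + 5) / 5 = 25/5 = 5
  mean(V) = (7 + 1 + 1 + 7 + 1) / 5 = 17/5 = 3.4
  mean(W) = (8 + 7 + 4 + 2 + 3) / 5 = 24/5 = 4.8

Step 2 — sample covariance S[i,j] = (1/(n-1)) · Σ_k (x_{k,i} - mean_i) · (x_{k,j} - mean_j), with n-1 = 4.
  S[U,U] = ((2)·(2) + (-3)·(-3) + (-2)·(-2) + (3)·(3) + (0)·(0)) / 4 = 26/4 = 6.5
  S[U,V] = ((2)·(3.6) + (-3)·(-2.4) + (-2)·(-2.4) + (3)·(3.6) + (0)·(-2.4)) / 4 = 30/4 = 7.5
  S[U,W] = ((2)·(3.2) + (-3)·(2.2) + (-2)·(-0.8) + (3)·(-2.8) + (0)·(-1.8)) / 4 = -7/4 = -1.75
  S[V,V] = ((3.6)·(3.6) + (-2.4)·(-2.4) + (-2.4)·(-2.4) + (3.6)·(3.6) + (-2.4)·(-2.4)) / 4 = 43.2/4 = 10.8
  S[V,W] = ((3.6)·(3.2) + (-2.4)·(2.2) + (-2.4)·(-0.8) + (3.6)·(-2.8) + (-2.4)·(-1.8)) / 4 = 2.4/4 = 0.6
  S[W,W] = ((3.2)·(3.2) + (2.2)·(2.2) + (-0.8)·(-0.8) + (-2.8)·(-2.8) + (-1.8)·(-1.8)) / 4 = 26.8/4 = 6.7

S is symmetric (S[j,i] = S[i,j]). Assembling:

S = [[6.5, 7.5, -1.75],
 [7.5, 10.8, 0.6],
 [-1.75, 0.6, 6.7]]


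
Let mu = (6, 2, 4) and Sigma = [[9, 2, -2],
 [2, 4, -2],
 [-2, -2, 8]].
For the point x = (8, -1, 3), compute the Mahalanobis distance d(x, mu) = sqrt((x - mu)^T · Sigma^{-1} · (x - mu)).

Step 1 — centre the observation: (x - mu) = (2, -3, -1).

Step 2 — invert Sigma (cofactor / det for 3×3, or solve directly):
  Sigma^{-1} = [[0.1273, -0.0545, 0.0182],
 [-0.0545, 0.3091, 0.0636],
 [0.0182, 0.0636, 0.1455]].

Step 3 — form the quadratic (x - mu)^T · Sigma^{-1} · (x - mu):
  Sigma^{-1} · (x - mu) = (0.4, -1.1, -0.3).
  (x - mu)^T · [Sigma^{-1} · (x - mu)] = (2)·(0.4) + (-3)·(-1.1) + (-1)·(-0.3) = 4.4.

Step 4 — take square root: d = √(4.4) ≈ 2.0976.

d(x, mu) = √(4.4) ≈ 2.0976


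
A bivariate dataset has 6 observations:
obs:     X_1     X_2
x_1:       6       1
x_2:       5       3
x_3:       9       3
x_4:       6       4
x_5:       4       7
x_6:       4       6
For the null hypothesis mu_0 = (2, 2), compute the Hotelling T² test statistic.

Step 1 — sample mean vector:
  mean(X_1) = (6 + 5 + 9 + 6 + 4 + 4) / 6 = 34/6 = 5.6667
  mean(X_2) = (1 + 3 + 3 + 4 + 7 + 6) / 6 = 24/6 = 4
  x̄ = (5.6667, 4),  deviation x̄ - mu_0 = (5.6667, 4) - (2, 2) = (3.6667, 2).

Step 2 — sample covariance matrix, S[i,j] = (1/(n-1)) · Σ_k (x_{k,i} - mean_i) · (x_{k,j} - mean_j), divisor n-1 = 5:
  S[X_1,X_1] = ((0.3333)·(0.3333) + (-0.6667)·(-0.6667) + (3.3333)·(3.3333) + (0.3333)·(0.3333) + (-1.6667)·(-1.6667) + (-1.6667)·(-1.6667)) / 5 = 17.3333/5 = 3.4667
  S[X_1,X_2] = ((0.3333)·(-3) + (-0.6667)·(-1) + (3.3333)·(-1) + (0.3333)·(0) + (-1.6667)·(3) + (-1.6667)·(2)) / 5 = -12/5 = -2.4
  S[X_2,X_2] = ((-3)·(-3) + (-1)·(-1) + (-1)·(-1) + (0)·(0) + (3)·(3) + (2)·(2)) / 5 = 24/5 = 4.8
  S = [[3.4667, -2.4],
 [-2.4, 4.8]].

Step 3 — invert S. det(S) = 3.4667·4.8 - (-2.4)² = 10.88.
  S^{-1} = (1/det) · [[d, -b], [-b, a]] = [[0.4412, 0.2206],
 [0.2206, 0.3186]].

Step 4 — quadratic form (x̄ - mu_0)^T · S^{-1} · (x̄ - mu_0):
  S^{-1} · (x̄ - mu_0) = (2.0588, 1.4461),
  (x̄ - mu_0)^T · [...] = (3.6667)·(2.0588) + (2)·(1.4461) = 10.4412.

Step 5 — scale by n: T² = 6 · 10.4412 = 62.6471.

T² ≈ 62.6471


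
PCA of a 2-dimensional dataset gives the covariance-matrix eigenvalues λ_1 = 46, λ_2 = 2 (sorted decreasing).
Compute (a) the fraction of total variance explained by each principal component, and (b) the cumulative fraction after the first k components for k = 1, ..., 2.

Step 1 — total variance = trace(Sigma) = Σ λ_i = 46 + 2 = 48.

Step 2 — fraction explained by component i = λ_i / Σ λ:
  PC1: 46/48 = 0.9583
  PC2: 2/48 = 0.0417

Step 3 — cumulative fraction after k components = (λ_1 + ... + λ_k) / Σ λ:
  k = 1: 46/48 = 0.9583
  k = 2: (46 + 2)/48 = 48/48 = 1

Summary (fraction, with percent):

explained: PC1 0.9583 (95.83%), PC2 0.0417 (4.17%);  cumulative: 0.9583, 1


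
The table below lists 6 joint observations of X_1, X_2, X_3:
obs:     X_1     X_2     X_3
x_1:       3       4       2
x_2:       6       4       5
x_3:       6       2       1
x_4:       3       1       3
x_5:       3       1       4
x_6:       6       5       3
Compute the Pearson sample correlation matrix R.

Step 1 — column means:
  mean(X_1) = (3 + 6 + 6 + 3 + 3 + 6) / 6 = 27/6 = 4.5
  mean(X_2) = (4 + 4 + 2 + 1 + 1 + 5) / 6 = 17/6 = 2.8333
  mean(X_3) = (2 + 5 + 1 + 3 + 4 + 3) / 6 = 18/6 = 3

Step 2 — sample variances and covariances s[i,j] = (1/(n-1)) · Σ_k (x_{k,i} - mean_i) · (x_{k,j} - mean_j), with n-1 = 5:
  s[X_1,X_1] = ((-1.5)·(-1.5) + (1.5)·(1.5) + (1.5)·(1.5) + (-1.5)·(-1.5) + (-1.5)·(-1.5) + (1.5)·(1.5)) / 5 = 13.5/5 = 2.7
  s[X_1,X_2] = ((-1.5)·(1.1667) + (1.5)·(1.1667) + (1.5)·(-0.8333) + (-1.5)·(-1.8333) + (-1.5)·(-1.8333) + (1.5)·(2.1667)) / 5 = 7.5/5 = 1.5
  s[X_1,X_3] = ((-1.5)·(-1) + (1.5)·(2) + (1.5)·(-2) + (-1.5)·(0) + (-1.5)·(1) + (1.5)·(0)) / 5 = 0/5 = 0
  s[X_2,X_2] = ((1.1667)·(1.1667) + (1.1667)·(1.1667) + (-0.8333)·(-0.8333) + (-1.8333)·(-1.8333) + (-1.8333)·(-1.8333) + (2.1667)·(2.1667)) / 5 = 14.8333/5 = 2.9667
  s[X_2,X_3] = ((1.1667)·(-1) + (1.1667)·(2) + (-0.8333)·(-2) + (-1.8333)·(0) + (-1.8333)·(1) + (2.1667)·(0)) / 5 = 1/5 = 0.2
  s[X_3,X_3] = ((-1)·(-1) + (2)·(2) + (-2)·(-2) + (0)·(0) + (1)·(1) + (0)·(0)) / 5 = 10/5 = 2
  Sample standard deviations s_i = √(s[i,i]):
  s(X_1) = √(2.7) = 1.6432
  s(X_2) = √(2.9667) = 1.7224
  s(X_3) = √(2) = 1.4142

Step 3 — r_{ij} = s_{ij} / (s_i · s_j):
  r[X_1,X_1] = 1 (diagonal).
  r[X_1,X_2] = 1.5 / (1.6432 · 1.7224) = 1.5 / 2.8302 = 0.53
  r[X_1,X_3] = 0 / (1.6432 · 1.4142) = 0 / 2.3238 = 0
  r[X_2,X_2] = 1 (diagonal).
  r[X_2,X_3] = 0.2 / (1.7224 · 1.4142) = 0.2 / 2.4358 = 0.0821
  r[X_3,X_3] = 1 (diagonal).

R is symmetric with unit diagonal. Assembling:

R = [[1, 0.53, 0],
 [0.53, 1, 0.0821],
 [0, 0.0821, 1]]


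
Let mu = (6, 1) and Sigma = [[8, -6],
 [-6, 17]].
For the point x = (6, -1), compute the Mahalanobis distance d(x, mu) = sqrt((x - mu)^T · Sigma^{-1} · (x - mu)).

Step 1 — centre the observation: (x - mu) = (0, -2).

Step 2 — invert Sigma. det(Sigma) = 8·17 - (-6)² = 100.
  Sigma^{-1} = (1/det) · [[d, -b], [-b, a]] = [[0.17, 0.06],
 [0.06, 0.08]].

Step 3 — form the quadratic (x - mu)^T · Sigma^{-1} · (x - mu):
  Sigma^{-1} · (x - mu) = (-0.12, -0.16).
  (x - mu)^T · [Sigma^{-1} · (x - mu)] = (0)·(-0.12) + (-2)·(-0.16) = 0.32.

Step 4 — take square root: d = √(0.32) ≈ 0.5657.

d(x, mu) = √(0.32) ≈ 0.5657


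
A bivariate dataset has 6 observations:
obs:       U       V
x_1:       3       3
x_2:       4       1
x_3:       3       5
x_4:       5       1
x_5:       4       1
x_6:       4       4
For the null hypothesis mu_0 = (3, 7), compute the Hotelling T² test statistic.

Step 1 — sample mean vector:
  mean(U) = (3 + 4 + 3 + 5 + 4 + 4) / 6 = 23/6 = 3.8333
  mean(V) = (3 + 1 + 5 + 1 + 1 + 4) / 6 = 15/6 = 2.5
  x̄ = (3.8333, 2.5),  deviation x̄ - mu_0 = (3.8333, 2.5) - (3, 7) = (0.8333, -4.5).

Step 2 — sample covariance matrix, S[i,j] = (1/(n-1)) · Σ_k (x_{k,i} - mean_i) · (x_{k,j} - mean_j), divisor n-1 = 5:
  S[U,U] = ((-0.8333)·(-0.8333) + (0.1667)·(0.1667) + (-0.8333)·(-0.8333) + (1.1667)·(1.1667) + (0.1667)·(0.1667) + (0.1667)·(0.1667)) / 5 = 2.8333/5 = 0.5667
  S[U,V] = ((-0.8333)·(0.5) + (0.1667)·(-1.5) + (-0.8333)·(2.5) + (1.1667)·(-1.5) + (0.1667)·(-1.5) + (0.1667)·(1.5)) / 5 = -4.5/5 = -0.9
  S[V,V] = ((0.5)·(0.5) + (-1.5)·(-1.5) + (2.5)·(2.5) + (-1.5)·(-1.5) + (-1.5)·(-1.5) + (1.5)·(1.5)) / 5 = 15.5/5 = 3.1
  S = [[0.5667, -0.9],
 [-0.9, 3.1]].

Step 3 — invert S. det(S) = 0.5667·3.1 - (-0.9)² = 0.9467.
  S^{-1} = (1/det) · [[d, -b], [-b, a]] = [[3.2746, 0.9507],
 [0.9507, 0.5986]].

Step 4 — quadratic form (x̄ - mu_0)^T · S^{-1} · (x̄ - mu_0):
  S^{-1} · (x̄ - mu_0) = (-1.5493, -1.9014),
  (x̄ - mu_0)^T · [...] = (0.8333)·(-1.5493) + (-4.5)·(-1.9014) = 7.2653.

Step 5 — scale by n: T² = 6 · 7.2653 = 43.5915.

T² ≈ 43.5915


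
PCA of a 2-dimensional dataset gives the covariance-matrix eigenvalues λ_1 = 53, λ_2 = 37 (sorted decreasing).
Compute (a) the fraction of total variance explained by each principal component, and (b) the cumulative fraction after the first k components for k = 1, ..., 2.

Step 1 — total variance = trace(Sigma) = Σ λ_i = 53 + 37 = 90.

Step 2 — fraction explained by component i = λ_i / Σ λ:
  PC1: 53/90 = 0.5889
  PC2: 37/90 = 0.4111

Step 3 — cumulative fraction after k components = (λ_1 + ... + λ_k) / Σ λ:
  k = 1: 53/90 = 0.5889
  k = 2: (53 + 37)/90 = 90/90 = 1

Summary (fraction, with percent):

explained: PC1 0.5889 (58.89%), PC2 0.4111 (41.11%);  cumulative: 0.5889, 1


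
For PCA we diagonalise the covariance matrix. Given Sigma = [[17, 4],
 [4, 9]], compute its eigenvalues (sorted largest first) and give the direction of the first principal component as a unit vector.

Step 1 — characteristic polynomial of 2×2 Sigma:
  det(Sigma - λI) = λ² - trace · λ + det = 0.
  trace = 17 + 9 = 26, det = 17·9 - (4)² = 137.
Step 2 — discriminant:
  Δ = trace² - 4·det = 676 - 548 = 128.
Step 3 — eigenvalues:
  λ = (trace ± √Δ)/2 = (26 ± 11.3137)/2,
  λ_1 = 18.6569,  λ_2 = 7.3431.

Step 4 — unit eigenvector for λ_1: solve (Sigma - λ_1 I)v = 0. First row:
  (17 - 18.6569)·v_x + (4)·v_y = 0, i.e. (-1.6569)·v_x + (4)·v_y = 0,
  so v ∝ (b, λ_1 - a) = (4, 1.6569) = u.
  ||u|| = √((4)² + (1.6569)²) = √(18.7452) ≈ 4.3296,
  v_1 = u/||u|| ≈ (0.9239, 0.3827) (||v_1|| = 1).

λ_1 = 18.6569,  λ_2 = 7.3431;  v_1 ≈ (0.9239, 0.3827)


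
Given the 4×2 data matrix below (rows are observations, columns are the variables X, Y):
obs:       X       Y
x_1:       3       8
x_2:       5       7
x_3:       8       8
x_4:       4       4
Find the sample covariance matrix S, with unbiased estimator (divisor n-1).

Step 1 — column means:
  mean(X) = (3 + 5 + 8 + 4) / 4 = 20/4 = 5
  mean(Y) = (8 + 7 + 8 + 4) / 4 = 27/4 = 6.75

Step 2 — sample covariance S[i,j] = (1/(n-1)) · Σ_k (x_{k,i} - mean_i) · (x_{k,j} - mean_j), with n-1 = 3.
  S[X,X] = ((-2)·(-2) + (0)·(0) + (3)·(3) + (-1)·(-1)) / 3 = 14/3 = 4.6667
  S[X,Y] = ((-2)·(1.25) + (0)·(0.25) + (3)·(1.25) + (-1)·(-2.75)) / 3 = 4/3 = 1.3333
  S[Y,Y] = ((1.25)·(1.25) + (0.25)·(0.25) + (1.25)·(1.25) + (-2.75)·(-2.75)) / 3 = 10.75/3 = 3.5833

S is symmetric (S[j,i] = S[i,j]). Assembling:

S = [[4.6667, 1.3333],
 [1.3333, 3.5833]]


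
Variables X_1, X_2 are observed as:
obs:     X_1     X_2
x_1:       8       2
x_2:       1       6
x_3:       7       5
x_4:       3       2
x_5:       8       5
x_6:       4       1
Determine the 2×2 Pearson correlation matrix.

Step 1 — column means:
  mean(X_1) = (8 + 1 + 7 + 3 + 8 + 4) / 6 = 31/6 = 5.1667
  mean(X_2) = (2 + 6 + 5 + 2 + 5 + 1) / 6 = 21/6 = 3.5

Step 2 — sample variances and covariances s[i,j] = (1/(n-1)) · Σ_k (x_{k,i} - mean_i) · (x_{k,j} - mean_j), with n-1 = 5:
  s[X_1,X_1] = ((2.8333)·(2.8333) + (-4.1667)·(-4.1667) + (1.8333)·(1.8333) + (-2.1667)·(-2.1667) + (2.8333)·(2.8333) + (-1.1667)·(-1.1667)) / 5 = 42.8333/5 = 8.5667
  s[X_1,X_2] = ((2.8333)·(-1.5) + (-4.1667)·(2.5) + (1.8333)·(1.5) + (-2.1667)·(-1.5) + (2.8333)·(1.5) + (-1.1667)·(-2.5)) / 5 = -1.5/5 = -0.3
  s[X_2,X_2] = ((-1.5)·(-1.5) + (2.5)·(2.5) + (1.5)·(1.5) + (-1.5)·(-1.5) + (1.5)·(1.5) + (-2.5)·(-2.5)) / 5 = 21.5/5 = 4.3
  Sample standard deviations s_i = √(s[i,i]):
  s(X_1) = √(8.5667) = 2.9269
  s(X_2) = √(4.3) = 2.0736

Step 3 — r_{ij} = s_{ij} / (s_i · s_j):
  r[X_1,X_1] = 1 (diagonal).
  r[X_1,X_2] = -0.3 / (2.9269 · 2.0736) = -0.3 / 6.0693 = -0.0494
  r[X_2,X_2] = 1 (diagonal).

R is symmetric with unit diagonal. Assembling:

R = [[1, -0.0494],
 [-0.0494, 1]]


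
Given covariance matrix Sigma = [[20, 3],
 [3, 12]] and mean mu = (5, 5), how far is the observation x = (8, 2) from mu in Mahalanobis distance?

Step 1 — centre the observation: (x - mu) = (3, -3).

Step 2 — invert Sigma. det(Sigma) = 20·12 - (3)² = 231.
  Sigma^{-1} = (1/det) · [[d, -b], [-b, a]] = [[0.0519, -0.013],
 [-0.013, 0.0866]].

Step 3 — form the quadratic (x - mu)^T · Sigma^{-1} · (x - mu):
  Sigma^{-1} · (x - mu) = (0.1948, -0.2987).
  (x - mu)^T · [Sigma^{-1} · (x - mu)] = (3)·(0.1948) + (-3)·(-0.2987) = 1.4805.

Step 4 — take square root: d = √(1.4805) ≈ 1.2168.

d(x, mu) = √(1.4805) ≈ 1.2168


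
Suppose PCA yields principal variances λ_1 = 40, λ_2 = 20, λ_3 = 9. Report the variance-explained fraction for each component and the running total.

Step 1 — total variance = trace(Sigma) = Σ λ_i = 40 + 20 + 9 = 69.

Step 2 — fraction explained by component i = λ_i / Σ λ:
  PC1: 40/69 = 0.5797
  PC2: 20/69 = 0.2899
  PC3: 9/69 = 0.1304

Step 3 — cumulative fraction after k components = (λ_1 + ... + λ_k) / Σ λ:
  k = 1: 40/69 = 0.5797
  k = 2: (40 + 20)/69 = 60/69 = 0.8696
  k = 3: (40 + 20 + 9)/69 = 69/69 = 1

Summary (fraction, with percent):

explained: PC1 0.5797 (57.97%), PC2 0.2899 (28.99%), PC3 0.1304 (13.04%);  cumulative: 0.5797, 0.8696, 1


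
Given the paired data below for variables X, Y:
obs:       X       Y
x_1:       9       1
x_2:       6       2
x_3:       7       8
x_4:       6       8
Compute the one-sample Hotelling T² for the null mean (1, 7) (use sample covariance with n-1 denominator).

Step 1 — sample mean vector:
  mean(X) = (9 + 6 + 7 + 6) / 4 = 28/4 = 7
  mean(Y) = (1 + 2 + 8 + 8) / 4 = 19/4 = 4.75
  x̄ = (7, 4.75),  deviation x̄ - mu_0 = (7, 4.75) - (1, 7) = (6, -2.25).

Step 2 — sample covariance matrix, S[i,j] = (1/(n-1)) · Σ_k (x_{k,i} - mean_i) · (x_{k,j} - mean_j), divisor n-1 = 3:
  S[X,X] = ((2)·(2) + (-1)·(-1) + (0)·(0) + (-1)·(-1)) / 3 = 6/3 = 2
  S[X,Y] = ((2)·(-3.75) + (-1)·(-2.75) + (0)·(3.25) + (-1)·(3.25)) / 3 = -8/3 = -2.6667
  S[Y,Y] = ((-3.75)·(-3.75) + (-2.75)·(-2.75) + (3.25)·(3.25) + (3.25)·(3.25)) / 3 = 42.75/3 = 14.25
  S = [[2, -2.6667],
 [-2.6667, 14.25]].

Step 3 — invert S. det(S) = 2·14.25 - (-2.6667)² = 21.3889.
  S^{-1} = (1/det) · [[d, -b], [-b, a]] = [[0.6662, 0.1247],
 [0.1247, 0.0935]].

Step 4 — quadratic form (x̄ - mu_0)^T · S^{-1} · (x̄ - mu_0):
  S^{-1} · (x̄ - mu_0) = (3.7169, 0.5377),
  (x̄ - mu_0)^T · [...] = (6)·(3.7169) + (-2.25)·(0.5377) = 21.0916.

Step 5 — scale by n: T² = 4 · 21.0916 = 84.3662.

T² ≈ 84.3662


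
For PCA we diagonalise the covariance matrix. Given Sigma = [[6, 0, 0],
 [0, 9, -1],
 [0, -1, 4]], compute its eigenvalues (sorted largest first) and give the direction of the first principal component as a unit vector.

Step 1 — characteristic polynomial p(λ) = det(λI - Sigma) = λ³ - tr·λ² + c_1·λ - det, where tr = trace, c_1 = sum of the principal 2×2 minors, det = det(Sigma):
  tr = 6 + 9 + 4 = 19,
  c_1 = (6·9 - (0)²) + (6·4 - (0)²) + (9·4 - (-1)²) = 54 + 24 + 35 = 113,
  det = 6·(9·4 - (-1)²) - (0)·((0)·4 - (-1)·(0)) + (0)·((0)·(-1) - 9·(0)) = 6·(35) - (0)·(0) + (0)·(0) = 210.
  So p(λ) = λ³ - 19λ² + 113λ - 210.
Step 2 — look for an integer root (rational root theorem: any rational root is an integer divisor of 210). Testing λ = 6:
  p(6) = 216 - 684 + 678 - 210 = 0  ✓
  Dividing out (λ - 6): p(λ) = (λ - 6)(λ² - 13λ + 35).
Step 3 — remaining eigenvalues from the quadratic λ² - 13λ + 35 = 0:
  Δ = 13² - 4·35 = 169 - 140 = 29,  λ = (13 ± √29)/2 = (13 ± 5.3852)/2 ≈ 9.1926 or 3.8074.
  Sorted: λ_1 = 9.1926,  λ_2 = 6,  λ_3 = 3.8074  (check: sum = 19 = tr ✓).

Step 4 — unit eigenvector for λ_1 ≈ 9.1926: v spans the null space of (Sigma - λ_1 I), whose rows are
  r_1 = (-3.1926, 0, 0),  r_2 = (0, -0.1926, -1),  r_3 = (0, -1, -5.1926).
  v is orthogonal to every row, so take v ∝ r_1 × r_2 = ((0)·(-1) - (0)·(-0.1926), (0)·(0) - (-3.1926)·(-1), (-3.1926)·(-0.1926) - (0)·(0)) ≈ (0, -3.1926, 0.6148).
  Rescale (multiply by -1 so the first nonzero entry is positive): u = (0, 3.1926, -0.6148).
  ||u|| = √((0)² + (3.1926)² + (-0.6148)²) = √(10.5706) ≈ 3.2512,  v_1 = u/||u|| ≈ (0, 0.982, -0.1891) (||v_1|| = 1).

λ_1 = 9.1926,  λ_2 = 6,  λ_3 = 3.8074;  v_1 ≈ (0, 0.982, -0.1891)


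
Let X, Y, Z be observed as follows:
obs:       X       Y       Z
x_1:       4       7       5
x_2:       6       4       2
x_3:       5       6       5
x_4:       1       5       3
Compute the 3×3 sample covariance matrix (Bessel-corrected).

Step 1 — column means:
  mean(X) = (4 + 6 + 5 + 1) / 4 = 16/4 = 4
  mean(Y) = (7 + 4 + 6 + 5) / 4 = 22/4 = 5.5
  mean(Z) = (5 + 2 + 5 + 3) / 4 = 15/4 = 3.75

Step 2 — sample covariance S[i,j] = (1/(n-1)) · Σ_k (x_{k,i} - mean_i) · (x_{k,j} - mean_j), with n-1 = 3.
  S[X,X] = ((0)·(0) + (2)·(2) + (1)·(1) + (-3)·(-3)) / 3 = 14/3 = 4.6667
  S[X,Y] = ((0)·(1.5) + (2)·(-1.5) + (1)·(0.5) + (-3)·(-0.5)) / 3 = -1/3 = -0.3333
  S[X,Z] = ((0)·(1.25) + (2)·(-1.75) + (1)·(1.25) + (-3)·(-0.75)) / 3 = 0/3 = 0
  S[Y,Y] = ((1.5)·(1.5) + (-1.5)·(-1.5) + (0.5)·(0.5) + (-0.5)·(-0.5)) / 3 = 5/3 = 1.6667
  S[Y,Z] = ((1.5)·(1.25) + (-1.5)·(-1.75) + (0.5)·(1.25) + (-0.5)·(-0.75)) / 3 = 5.5/3 = 1.8333
  S[Z,Z] = ((1.25)·(1.25) + (-1.75)·(-1.75) + (1.25)·(1.25) + (-0.75)·(-0.75)) / 3 = 6.75/3 = 2.25

S is symmetric (S[j,i] = S[i,j]). Assembling:

S = [[4.6667, -0.3333, 0],
 [-0.3333, 1.6667, 1.8333],
 [0, 1.8333, 2.25]]


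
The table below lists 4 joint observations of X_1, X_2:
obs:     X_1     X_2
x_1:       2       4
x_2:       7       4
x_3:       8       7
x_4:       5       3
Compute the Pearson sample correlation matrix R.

Step 1 — column means:
  mean(X_1) = (2 + 7 + 8 + 5) / 4 = 22/4 = 5.5
  mean(X_2) = (4 + 4 + 7 + 3) / 4 = 18/4 = 4.5

Step 2 — sample variances and covariances s[i,j] = (1/(n-1)) · Σ_k (x_{k,i} - mean_i) · (x_{k,j} - mean_j), with n-1 = 3:
  s[X_1,X_1] = ((-3.5)·(-3.5) + (1.5)·(1.5) + (2.5)·(2.5) + (-0.5)·(-0.5)) / 3 = 21/3 = 7
  s[X_1,X_2] = ((-3.5)·(-0.5) + (1.5)·(-0.5) + (2.5)·(2.5) + (-0.5)·(-1.5)) / 3 = 8/3 = 2.6667
  s[X_2,X_2] = ((-0.5)·(-0.5) + (-0.5)·(-0.5) + (2.5)·(2.5) + (-1.5)·(-1.5)) / 3 = 9/3 = 3
  Sample standard deviations s_i = √(s[i,i]):
  s(X_1) = √(7) = 2.6458
  s(X_2) = √(3) = 1.7321

Step 3 — r_{ij} = s_{ij} / (s_i · s_j):
  r[X_1,X_1] = 1 (diagonal).
  r[X_1,X_2] = 2.6667 / (2.6458 · 1.7321) = 2.6667 / 4.5826 = 0.5819
  r[X_2,X_2] = 1 (diagonal).

R is symmetric with unit diagonal. Assembling:

R = [[1, 0.5819],
 [0.5819, 1]]


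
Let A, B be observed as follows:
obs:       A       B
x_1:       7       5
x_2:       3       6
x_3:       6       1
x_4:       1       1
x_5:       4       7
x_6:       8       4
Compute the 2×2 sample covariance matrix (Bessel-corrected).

Step 1 — column means:
  mean(A) = (7 + 3 + 6 + 1 + 4 + 8) / 6 = 29/6 = 4.8333
  mean(B) = (5 + 6 + 1 + 1 + 7 + 4) / 6 = 24/6 = 4

Step 2 — sample covariance S[i,j] = (1/(n-1)) · Σ_k (x_{k,i} - mean_i) · (x_{k,j} - mean_j), with n-1 = 5.
  S[A,A] = ((2.1667)·(2.1667) + (-1.8333)·(-1.8333) + (1.1667)·(1.1667) + (-3.8333)·(-3.8333) + (-0.8333)·(-0.8333) + (3.1667)·(3.1667)) / 5 = 34.8333/5 = 6.9667
  S[A,B] = ((2.1667)·(1) + (-1.8333)·(2) + (1.1667)·(-3) + (-3.8333)·(-3) + (-0.8333)·(3) + (3.1667)·(0)) / 5 = 4/5 = 0.8
  S[B,B] = ((1)·(1) + (2)·(2) + (-3)·(-3) + (-3)·(-3) + (3)·(3) + (0)·(0)) / 5 = 32/5 = 6.4

S is symmetric (S[j,i] = S[i,j]). Assembling:

S = [[6.9667, 0.8],
 [0.8, 6.4]]


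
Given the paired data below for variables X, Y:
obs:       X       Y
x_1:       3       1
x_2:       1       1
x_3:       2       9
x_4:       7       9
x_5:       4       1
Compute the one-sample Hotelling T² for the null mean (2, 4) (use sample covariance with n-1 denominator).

Step 1 — sample mean vector:
  mean(X) = (3 + 1 + 2 + 7 + 4) / 5 = 17/5 = 3.4
  mean(Y) = (1 + 1 + 9 + 9 + 1) / 5 = 21/5 = 4.2
  x̄ = (3.4, 4.2),  deviation x̄ - mu_0 = (3.4, 4.2) - (2, 4) = (1.4, 0.2).

Step 2 — sample covariance matrix, S[i,j] = (1/(n-1)) · Σ_k (x_{k,i} - mean_i) · (x_{k,j} - mean_j), divisor n-1 = 4:
  S[X,X] = ((-0.4)·(-0.4) + (-2.4)·(-2.4) + (-1.4)·(-1.4) + (3.6)·(3.6) + (0.6)·(0.6)) / 4 = 21.2/4 = 5.3
  S[X,Y] = ((-0.4)·(-3.2) + (-2.4)·(-3.2) + (-1.4)·(4.8) + (3.6)·(4.8) + (0.6)·(-3.2)) / 4 = 17.6/4 = 4.4
  S[Y,Y] = ((-3.2)·(-3.2) + (-3.2)·(-3.2) + (4.8)·(4.8) + (4.8)·(4.8) + (-3.2)·(-3.2)) / 4 = 76.8/4 = 19.2
  S = [[5.3, 4.4],
 [4.4, 19.2]].

Step 3 — invert S. det(S) = 5.3·19.2 - (4.4)² = 82.4.
  S^{-1} = (1/det) · [[d, -b], [-b, a]] = [[0.233, -0.0534],
 [-0.0534, 0.0643]].

Step 4 — quadratic form (x̄ - mu_0)^T · S^{-1} · (x̄ - mu_0):
  S^{-1} · (x̄ - mu_0) = (0.3155, -0.0619),
  (x̄ - mu_0)^T · [...] = (1.4)·(0.3155) + (0.2)·(-0.0619) = 0.4294.

Step 5 — scale by n: T² = 5 · 0.4294 = 2.1468.

T² ≈ 2.1468


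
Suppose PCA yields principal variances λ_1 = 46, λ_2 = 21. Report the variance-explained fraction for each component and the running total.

Step 1 — total variance = trace(Sigma) = Σ λ_i = 46 + 21 = 67.

Step 2 — fraction explained by component i = λ_i / Σ λ:
  PC1: 46/67 = 0.6866
  PC2: 21/67 = 0.3134

Step 3 — cumulative fraction after k components = (λ_1 + ... + λ_k) / Σ λ:
  k = 1: 46/67 = 0.6866
  k = 2: (46 + 21)/67 = 67/67 = 1

Summary (fraction, with percent):

explained: PC1 0.6866 (68.66%), PC2 0.3134 (31.34%);  cumulative: 0.6866, 1


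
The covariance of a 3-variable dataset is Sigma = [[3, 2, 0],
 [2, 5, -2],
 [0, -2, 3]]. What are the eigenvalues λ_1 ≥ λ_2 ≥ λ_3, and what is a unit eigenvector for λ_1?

Step 1 — characteristic polynomial p(λ) = det(λI - Sigma) = λ³ - tr·λ² + c_1·λ - det, where tr = trace, c_1 = sum of the principal 2×2 minors, det = det(Sigma):
  tr = 3 + 5 + 3 = 11,
  c_1 = (3·5 - (2)²) + (3·3 - (0)²) + (5·3 - (-2)²) = 11 + 9 + 11 = 31,
  det = 3·(5·3 - (-2)²) - (2)·((2)·3 - (-2)·(0)) + (0)·((2)·(-2) - 5·(0)) = 3·(11) - (2)·(6) + (0)·(-4) = 21.
  So p(λ) = λ³ - 11λ² + 31λ - 21.
Step 2 — look for an integer root (rational root theorem: any rational root is an integer divisor of 21). Testing λ = 1:
  p(1) = 1 - 11 + 31 - 21 = 0  ✓
  Dividing out (λ - 1): p(λ) = (λ - 1)(λ² - 10λ + 21).
Step 3 — remaining eigenvalues from the quadratic λ² - 10λ + 21 = 0:
  Δ = 10² - 4·21 = 100 - 84 = 16,  λ = (10 ± √16)/2 = (10 ± 4)/2 = 7 or 3.
  Sorted: λ_1 = 7,  λ_2 = 3,  λ_3 = 1  (check: sum = 11 = tr ✓).

Step 4 — unit eigenvector for λ_1 = 7: v spans the null space of (Sigma - λ_1 I), whose rows are
  r_1 = (-4, 2, 0),  r_2 = (2, -2, -2),  r_3 = (0, -2, -4).
  v is orthogonal to every row, so take v ∝ r_1 × r_2 = ((2)·(-2) - (0)·(-2), (0)·(2) - (-4)·(-2), (-4)·(-2) - (2)·(2)) = (-4, -8, 4).
  Rescale (divide by 4; multiply by -1 so the first nonzero entry is positive): u = (1, 2, -1).
  ||u|| = √((1)² + (2)² + (-1)²) = √(6) ≈ 2.4495,  v_1 = u/||u|| ≈ (0.4082, 0.8165, -0.4082) (||v_1|| = 1).

λ_1 = 7,  λ_2 = 3,  λ_3 = 1;  v_1 ≈ (0.4082, 0.8165, -0.4082)


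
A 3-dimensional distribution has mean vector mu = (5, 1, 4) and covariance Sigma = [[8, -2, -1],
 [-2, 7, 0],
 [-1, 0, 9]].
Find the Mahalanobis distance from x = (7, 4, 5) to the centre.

Step 1 — centre the observation: (x - mu) = (2, 3, 1).

Step 2 — invert Sigma (cofactor / det for 3×3, or solve directly):
  Sigma^{-1} = [[0.1367, 0.039, 0.0152],
 [0.039, 0.154, 0.0043],
 [0.0152, 0.0043, 0.1128]].

Step 3 — form the quadratic (x - mu)^T · Sigma^{-1} · (x - mu):
  Sigma^{-1} · (x - mu) = (0.4056, 0.5445, 0.1562).
  (x - mu)^T · [Sigma^{-1} · (x - mu)] = (2)·(0.4056) + (3)·(0.5445) + (1)·(0.1562) = 2.6009.

Step 4 — take square root: d = √(2.6009) ≈ 1.6127.

d(x, mu) = √(2.6009) ≈ 1.6127


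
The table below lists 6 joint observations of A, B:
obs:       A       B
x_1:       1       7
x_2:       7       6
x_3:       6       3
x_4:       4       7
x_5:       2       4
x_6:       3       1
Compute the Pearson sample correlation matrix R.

Step 1 — column means:
  mean(A) = (1 + 7 + 6 + 4 + 2 + 3) / 6 = 23/6 = 3.8333
  mean(B) = (7 + 6 + 3 + 7 + 4 + 1) / 6 = 28/6 = 4.6667

Step 2 — sample variances and covariances s[i,j] = (1/(n-1)) · Σ_k (x_{k,i} - mean_i) · (x_{k,j} - mean_j), with n-1 = 5:
  s[A,A] = ((-2.8333)·(-2.8333) + (3.1667)·(3.1667) + (2.1667)·(2.1667) + (0.1667)·(0.1667) + (-1.8333)·(-1.8333) + (-0.8333)·(-0.8333)) / 5 = 26.8333/5 = 5.3667
  s[A,B] = ((-2.8333)·(2.3333) + (3.1667)·(1.3333) + (2.1667)·(-1.6667) + (0.1667)·(2.3333) + (-1.8333)·(-0.6667) + (-0.8333)·(-3.6667)) / 5 = -1.3333/5 = -0.2667
  s[B,B] = ((2.3333)·(2.3333) + (1.3333)·(1.3333) + (-1.6667)·(-1.6667) + (2.3333)·(2.3333) + (-0.6667)·(-0.6667) + (-3.6667)·(-3.6667)) / 5 = 29.3333/5 = 5.8667
  Sample standard deviations s_i = √(s[i,i]):
  s(A) = √(5.3667) = 2.3166
  s(B) = √(5.8667) = 2.4221

Step 3 — r_{ij} = s_{ij} / (s_i · s_j):
  r[A,A] = 1 (diagonal).
  r[A,B] = -0.2667 / (2.3166 · 2.4221) = -0.2667 / 5.6111 = -0.0475
  r[B,B] = 1 (diagonal).

R is symmetric with unit diagonal. Assembling:

R = [[1, -0.0475],
 [-0.0475, 1]]


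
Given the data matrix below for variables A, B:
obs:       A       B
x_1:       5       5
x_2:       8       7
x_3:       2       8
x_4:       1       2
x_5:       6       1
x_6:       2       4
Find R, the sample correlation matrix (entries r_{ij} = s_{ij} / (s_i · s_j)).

Step 1 — column means:
  mean(A) = (5 + 8 + 2 + 1 + 6 + 2) / 6 = 24/6 = 4
  mean(B) = (5 + 7 + 8 + 2 + 1 + 4) / 6 = 27/6 = 4.5

Step 2 — sample variances and covariances s[i,j] = (1/(n-1)) · Σ_k (x_{k,i} - mean_i) · (x_{k,j} - mean_j), with n-1 = 5:
  s[A,A] = ((1)·(1) + (4)·(4) + (-2)·(-2) + (-3)·(-3) + (2)·(2) + (-2)·(-2)) / 5 = 38/5 = 7.6
  s[A,B] = ((1)·(0.5) + (4)·(2.5) + (-2)·(3.5) + (-3)·(-2.5) + (2)·(-3.5) + (-2)·(-0.5)) / 5 = 5/5 = 1
  s[B,B] = ((0.5)·(0.5) + (2.5)·(2.5) + (3.5)·(3.5) + (-2.5)·(-2.5) + (-3.5)·(-3.5) + (-0.5)·(-0.5)) / 5 = 37.5/5 = 7.5
  Sample standard deviations s_i = √(s[i,i]):
  s(A) = √(7.6) = 2.7568
  s(B) = √(7.5) = 2.7386

Step 3 — r_{ij} = s_{ij} / (s_i · s_j):
  r[A,A] = 1 (diagonal).
  r[A,B] = 1 / (2.7568 · 2.7386) = 1 / 7.5498 = 0.1325
  r[B,B] = 1 (diagonal).

R is symmetric with unit diagonal. Assembling:

R = [[1, 0.1325],
 [0.1325, 1]]


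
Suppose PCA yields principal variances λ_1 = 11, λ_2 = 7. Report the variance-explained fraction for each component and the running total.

Step 1 — total variance = trace(Sigma) = Σ λ_i = 11 + 7 = 18.

Step 2 — fraction explained by component i = λ_i / Σ λ:
  PC1: 11/18 = 0.6111
  PC2: 7/18 = 0.3889

Step 3 — cumulative fraction after k components = (λ_1 + ... + λ_k) / Σ λ:
  k = 1: 11/18 = 0.6111
  k = 2: (11 + 7)/18 = 18/18 = 1

Summary (fraction, with percent):

explained: PC1 0.6111 (61.11%), PC2 0.3889 (38.89%);  cumulative: 0.6111, 1


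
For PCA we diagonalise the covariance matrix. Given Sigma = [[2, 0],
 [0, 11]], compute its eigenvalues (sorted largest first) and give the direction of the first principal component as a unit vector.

Step 1 — characteristic polynomial of 2×2 Sigma:
  det(Sigma - λI) = λ² - trace · λ + det = 0.
  trace = 2 + 11 = 13, det = 2·11 - (0)² = 22.
Step 2 — discriminant:
  Δ = trace² - 4·det = 169 - 88 = 81.
Step 3 — eigenvalues:
  λ = (trace ± √Δ)/2 = (13 ± 9)/2,
  λ_1 = 11,  λ_2 = 2.

Step 4 — unit eigenvector for λ_1: Sigma is diagonal, so its eigenvectors are the coordinate axes. λ_1 = 11 is the diagonal entry on the second coordinate axis, hence
  v_1 = (0, 1) (||v_1|| = 1).

λ_1 = 11,  λ_2 = 2;  v_1 ≈ (0, 1)


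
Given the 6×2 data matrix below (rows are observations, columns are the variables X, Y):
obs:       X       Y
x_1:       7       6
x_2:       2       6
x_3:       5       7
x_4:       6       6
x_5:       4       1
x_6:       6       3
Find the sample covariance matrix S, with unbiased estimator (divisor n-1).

Step 1 — column means:
  mean(X) = (7 + 2 + 5 + 6 + 4 + 6) / 6 = 30/6 = 5
  mean(Y) = (6 + 6 + 7 + 6 + 1 + 3) / 6 = 29/6 = 4.8333

Step 2 — sample covariance S[i,j] = (1/(n-1)) · Σ_k (x_{k,i} - mean_i) · (x_{k,j} - mean_j), with n-1 = 5.
  S[X,X] = ((2)·(2) + (-3)·(-3) + (0)·(0) + (1)·(1) + (-1)·(-1) + (1)·(1)) / 5 = 16/5 = 3.2
  S[X,Y] = ((2)·(1.1667) + (-3)·(1.1667) + (0)·(2.1667) + (1)·(1.1667) + (-1)·(-3.8333) + (1)·(-1.8333)) / 5 = 2/5 = 0.4
  S[Y,Y] = ((1.1667)·(1.1667) + (1.1667)·(1.1667) + (2.1667)·(2.1667) + (1.1667)·(1.1667) + (-3.8333)·(-3.8333) + (-1.8333)·(-1.8333)) / 5 = 26.8333/5 = 5.3667

S is symmetric (S[j,i] = S[i,j]). Assembling:

S = [[3.2, 0.4],
 [0.4, 5.3667]]


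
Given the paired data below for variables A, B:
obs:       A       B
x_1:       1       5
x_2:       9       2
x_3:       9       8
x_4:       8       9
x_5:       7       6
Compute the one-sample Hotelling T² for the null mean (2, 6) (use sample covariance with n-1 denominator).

Step 1 — sample mean vector:
  mean(A) = (1 + 9 + 9 + 8 + 7) / 5 = 34/5 = 6.8
  mean(B) = (5 + 2 + 8 + 9 + 6) / 5 = 30/5 = 6
  x̄ = (6.8, 6),  deviation x̄ - mu_0 = (6.8, 6) - (2, 6) = (4.8, 0).

Step 2 — sample covariance matrix, S[i,j] = (1/(n-1)) · Σ_k (x_{k,i} - mean_i) · (x_{k,j} - mean_j), divisor n-1 = 4:
  S[A,A] = ((-5.8)·(-5.8) + (2.2)·(2.2) + (2.2)·(2.2) + (1.2)·(1.2) + (0.2)·(0.2)) / 4 = 44.8/4 = 11.2
  S[A,B] = ((-5.8)·(-1) + (2.2)·(-4) + (2.2)·(2) + (1.2)·(3) + (0.2)·(0)) / 4 = 5/4 = 1.25
  S[B,B] = ((-1)·(-1) + (-4)·(-4) + (2)·(2) + (3)·(3) + (0)·(0)) / 4 = 30/4 = 7.5
  S = [[11.2, 1.25],
 [1.25, 7.5]].

Step 3 — invert S. det(S) = 11.2·7.5 - (1.25)² = 82.4375.
  S^{-1} = (1/det) · [[d, -b], [-b, a]] = [[0.091, -0.0152],
 [-0.0152, 0.1359]].

Step 4 — quadratic form (x̄ - mu_0)^T · S^{-1} · (x̄ - mu_0):
  S^{-1} · (x̄ - mu_0) = (0.4367, -0.0728),
  (x̄ - mu_0)^T · [...] = (4.8)·(0.4367) + (0)·(-0.0728) = 2.0961.

Step 5 — scale by n: T² = 5 · 2.0961 = 10.4807.

T² ≈ 10.4807


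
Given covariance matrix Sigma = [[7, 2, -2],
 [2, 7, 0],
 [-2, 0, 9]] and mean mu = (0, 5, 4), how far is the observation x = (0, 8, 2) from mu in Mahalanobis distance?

Step 1 — centre the observation: (x - mu) = (0, 3, -2).

Step 2 — invert Sigma (cofactor / det for 3×3, or solve directly):
  Sigma^{-1} = [[0.1671, -0.0477, 0.0371],
 [-0.0477, 0.1565, -0.0106],
 [0.0371, -0.0106, 0.1194]].

Step 3 — form the quadratic (x - mu)^T · Sigma^{-1} · (x - mu):
  Sigma^{-1} · (x - mu) = (-0.2175, 0.4907, -0.2706).
  (x - mu)^T · [Sigma^{-1} · (x - mu)] = (0)·(-0.2175) + (3)·(0.4907) + (-2)·(-0.2706) = 2.0133.

Step 4 — take square root: d = √(2.0133) ≈ 1.4189.

d(x, mu) = √(2.0133) ≈ 1.4189


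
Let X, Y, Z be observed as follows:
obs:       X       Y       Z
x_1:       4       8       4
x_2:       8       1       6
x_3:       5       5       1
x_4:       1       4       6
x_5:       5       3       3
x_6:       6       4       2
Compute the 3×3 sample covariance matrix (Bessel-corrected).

Step 1 — column means:
  mean(X) = (4 + 8 + 5 + 1 + 5 + 6) / 6 = 29/6 = 4.8333
  mean(Y) = (8 + 1 + 5 + 4 + 3 + 4) / 6 = 25/6 = 4.1667
  mean(Z) = (4 + 6 + 1 + 6 + 3 + 2) / 6 = 22/6 = 3.6667

Step 2 — sample covariance S[i,j] = (1/(n-1)) · Σ_k (x_{k,i} - mean_i) · (x_{k,j} - mean_j), with n-1 = 5.
  S[X,X] = ((-0.8333)·(-0.8333) + (3.1667)·(3.1667) + (0.1667)·(0.1667) + (-3.8333)·(-3.8333) + (0.1667)·(0.1667) + (1.1667)·(1.1667)) / 5 = 26.8333/5 = 5.3667
  S[X,Y] = ((-0.8333)·(3.8333) + (3.1667)·(-3.1667) + (0.1667)·(0.8333) + (-3.8333)·(-0.1667) + (0.1667)·(-1.1667) + (1.1667)·(-0.1667)) / 5 = -12.8333/5 = -2.5667
  S[X,Z] = ((-0.8333)·(0.3333) + (3.1667)·(2.3333) + (0.1667)·(-2.6667) + (-3.8333)·(2.3333) + (0.1667)·(-0.6667) + (1.1667)·(-1.6667)) / 5 = -4.3333/5 = -0.8667
  S[Y,Y] = ((3.8333)·(3.8333) + (-3.1667)·(-3.1667) + (0.8333)·(0.8333) + (-0.1667)·(-0.1667) + (-1.1667)·(-1.1667) + (-0.1667)·(-0.1667)) / 5 = 26.8333/5 = 5.3667
  S[Y,Z] = ((3.8333)·(0.3333) + (-3.1667)·(2.3333) + (0.8333)·(-2.6667) + (-0.1667)·(2.3333) + (-1.1667)·(-0.6667) + (-0.1667)·(-1.6667)) / 5 = -7.6667/5 = -1.5333
  S[Z,Z] = ((0.3333)·(0.3333) + (2.3333)·(2.3333) + (-2.6667)·(-2.6667) + (2.3333)·(2.3333) + (-0.6667)·(-0.6667) + (-1.6667)·(-1.6667)) / 5 = 21.3333/5 = 4.2667

S is symmetric (S[j,i] = S[i,j]). Assembling:

S = [[5.3667, -2.5667, -0.8667],
 [-2.5667, 5.3667, -1.5333],
 [-0.8667, -1.5333, 4.2667]]


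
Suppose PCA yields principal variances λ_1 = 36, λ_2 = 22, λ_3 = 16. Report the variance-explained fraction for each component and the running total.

Step 1 — total variance = trace(Sigma) = Σ λ_i = 36 + 22 + 16 = 74.

Step 2 — fraction explained by component i = λ_i / Σ λ:
  PC1: 36/74 = 0.4865
  PC2: 22/74 = 0.2973
  PC3: 16/74 = 0.2162

Step 3 — cumulative fraction after k components = (λ_1 + ... + λ_k) / Σ λ:
  k = 1: 36/74 = 0.4865
  k = 2: (36 + 22)/74 = 58/74 = 0.7838
  k = 3: (36 + 22 + 16)/74 = 74/74 = 1

Summary (fraction, with percent):

explained: PC1 0.4865 (48.65%), PC2 0.2973 (29.73%), PC3 0.2162 (21.62%);  cumulative: 0.4865, 0.7838, 1


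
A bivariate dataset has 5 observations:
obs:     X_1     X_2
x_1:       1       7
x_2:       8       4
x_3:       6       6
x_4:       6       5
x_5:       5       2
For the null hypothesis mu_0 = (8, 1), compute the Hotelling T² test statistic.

Step 1 — sample mean vector:
  mean(X_1) = (1 + 8 + 6 + 6 + 5) / 5 = 26/5 = 5.2
  mean(X_2) = (7 + 4 + 6 + 5 + 2) / 5 = 24/5 = 4.8
  x̄ = (5.2, 4.8),  deviation x̄ - mu_0 = (5.2, 4.8) - (8, 1) = (-2.8, 3.8).

Step 2 — sample covariance matrix, S[i,j] = (1/(n-1)) · Σ_k (x_{k,i} - mean_i) · (x_{k,j} - mean_j), divisor n-1 = 4:
  S[X_1,X_1] = ((-4.2)·(-4.2) + (2.8)·(2.8) + (0.8)·(0.8) + (0.8)·(0.8) + (-0.2)·(-0.2)) / 4 = 26.8/4 = 6.7
  S[X_1,X_2] = ((-4.2)·(2.2) + (2.8)·(-0.8) + (0.8)·(1.2) + (0.8)·(0.2) + (-0.2)·(-2.8)) / 4 = -9.8/4 = -2.45
  S[X_2,X_2] = ((2.2)·(2.2) + (-0.8)·(-0.8) + (1.2)·(1.2) + (0.2)·(0.2) + (-2.8)·(-2.8)) / 4 = 14.8/4 = 3.7
  S = [[6.7, -2.45],
 [-2.45, 3.7]].

Step 3 — invert S. det(S) = 6.7·3.7 - (-2.45)² = 18.7875.
  S^{-1} = (1/det) · [[d, -b], [-b, a]] = [[0.1969, 0.1304],
 [0.1304, 0.3566]].

Step 4 — quadratic form (x̄ - mu_0)^T · S^{-1} · (x̄ - mu_0):
  S^{-1} · (x̄ - mu_0) = (-0.0559, 0.99),
  (x̄ - mu_0)^T · [...] = (-2.8)·(-0.0559) + (3.8)·(0.99) = 3.9186.

Step 5 — scale by n: T² = 5 · 3.9186 = 19.5928.

T² ≈ 19.5928
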